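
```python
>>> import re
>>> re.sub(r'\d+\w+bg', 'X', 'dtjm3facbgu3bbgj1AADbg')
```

Pattern: one or more of a digit; then one or more of a word character, then the literal 'bg'.
Matches: at [4:22] → '3facbgu3bbgj1AADbg'.
Every occurrence is swapped for 'X'.

'dtjmX'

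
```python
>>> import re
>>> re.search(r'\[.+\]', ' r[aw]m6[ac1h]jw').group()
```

The match spans [2:14] → '[aw]m6[ac1h]'.

'[aw]m6[ac1h]'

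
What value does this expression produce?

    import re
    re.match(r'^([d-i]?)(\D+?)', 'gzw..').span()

The pattern matches anchored at the start of the string; then optionally a character in [d-i] (captured); then one or more of a non-digit (lazy) (captured).
The `?` after the quantifier makes it lazy — it takes as little as possible before letting the rest of the pattern try.
`match` is anchored at position 0; if the pattern doesn't fit there, it returns None.
The match spans [0:2] → 'gz'.
Captured: group 1 = 'g', group 2 = 'z'.

(0, 2)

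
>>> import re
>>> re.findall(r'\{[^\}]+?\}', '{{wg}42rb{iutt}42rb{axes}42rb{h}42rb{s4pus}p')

['{{wg}', '{iutt}', '{axes}', '{h}', '{s4pus}']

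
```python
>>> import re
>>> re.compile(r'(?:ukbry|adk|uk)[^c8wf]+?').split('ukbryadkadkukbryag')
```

['', 'dk', 'kbryag']

Branches in `(...|...)` are attempted left-to-right; the first branch that allows the whole pattern to succeed is taken.
Each match becomes a cut point; 3 segments remain.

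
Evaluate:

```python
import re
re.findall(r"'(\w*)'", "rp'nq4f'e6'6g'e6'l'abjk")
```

['nq4f', '6g', 'l']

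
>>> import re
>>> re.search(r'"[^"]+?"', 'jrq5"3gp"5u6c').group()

`search` walks the string left to right and returns the first match it finds.
The match spans [4:9] → '"3gp"'.

'"3gp"'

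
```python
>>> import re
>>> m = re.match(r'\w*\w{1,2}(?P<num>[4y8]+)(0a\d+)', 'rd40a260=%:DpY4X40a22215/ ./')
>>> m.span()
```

(0, 8)

`re.match` won't scan ahead — the pattern has to work from the very first character.
The match spans [0:8] → 'rd40a260'.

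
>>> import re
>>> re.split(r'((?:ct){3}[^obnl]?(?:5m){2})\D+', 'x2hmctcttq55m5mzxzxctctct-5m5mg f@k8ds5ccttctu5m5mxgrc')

['x2hmctcttq55m5mzxzx', 'ctctct-5m5m', '8ds5ccttctu5m5mxgrc']

Pattern: the literal 'ct' repeated 3 times, then optionally any character except [obnl], then the literal '5m' repeated 2 times (captured); then one or more of a non-digit.
Matches to split on: at [19:35] → 'ctctct-5m5mg f@k'.
Because the pattern has a capturing group, `split` also inserts each captured text between the pieces.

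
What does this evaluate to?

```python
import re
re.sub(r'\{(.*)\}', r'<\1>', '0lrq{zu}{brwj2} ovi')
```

'0lrq<zu}{brwj2> ovi'

Matches: at [4:15] → '{zu}{brwj2}'.
Each match is replaced using the text its own group 1 captured.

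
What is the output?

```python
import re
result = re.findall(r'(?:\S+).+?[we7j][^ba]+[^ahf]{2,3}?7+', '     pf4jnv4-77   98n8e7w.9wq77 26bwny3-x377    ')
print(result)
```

['pf4jnv4-77   98n8e7w.9wq77', '26bwny3-x377']

The pattern matches one or more of a non-whitespace character (non-capturing group); then one or more of any character (lazy); then one of [we7j]; then one or more of any character except [ba], then 2 to 3 of any character except [ahf] (lazy), then one or more of a literal '7'.
Lazy quantifiers expand one character at a time until the remainder of the pattern can match.
Scanning left to right: at [5:31] → 'pf4jnv4-77   98n8e7w.9wq77'; at [32:44] → '26bwny3-x377'.
No capturing groups, so `findall` returns the 2 full match strings.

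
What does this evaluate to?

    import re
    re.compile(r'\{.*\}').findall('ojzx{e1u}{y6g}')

['{e1u}{y6g}']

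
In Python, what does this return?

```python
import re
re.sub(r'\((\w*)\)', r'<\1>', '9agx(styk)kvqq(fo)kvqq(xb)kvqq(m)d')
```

Matches: at [4:10] → '(styk)'; at [14:18] → '(fo)'; at [22:26] → '(xb)'; at [30:33] → '(m)'.
The replacement refers to a captured group, so each match is rewritten using its own captured text.

'9agx<styk>kvqq<fo>kvqq<xb>kvqq<m>d'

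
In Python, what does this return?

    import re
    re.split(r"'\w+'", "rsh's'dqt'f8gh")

['rsh', "dqt'f8gh"]

Matches to split on: at [3:6] → "'s'".
Each match becomes a cut point; 2 segments remain.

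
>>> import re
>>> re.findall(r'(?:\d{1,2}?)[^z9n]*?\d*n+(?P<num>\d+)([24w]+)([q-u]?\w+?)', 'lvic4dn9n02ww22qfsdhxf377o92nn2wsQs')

This matches 1 to 2 of a digit (lazy) (non-capturing group); then zero or more of any character except [z9n] (lazy), then zero or more of a digit, then one or more of the literal 'n'; then one or more of a digit (captured as 'num'); then one or more of one of [24w] (captured); then optionally a character in [q-u], then one or more of a word character (lazy) (captured).
With the lazy modifier that quantifier settles for the fewest repetitions that let the rest of the pattern succeed (the atoms after it are unaffected and can still be greedy).
Walking the string: at [7:17] match '9n02ww22qf', groups = ('02', 'ww22', 'qf'); at [22:34] match '377o92nn2wsQ', groups = ('2', 'w', 'sQ').
With 3 capturing groups, `findall` returns a 3-tuple per match.

[('02', 'ww22', 'qf'), ('2', 'w', 'sQ')]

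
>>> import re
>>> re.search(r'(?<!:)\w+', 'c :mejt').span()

Because the assertion is negative and zero-width, positions next to the forbidden text are skipped.
The match spans [0:1] → 'c'.

(0, 1)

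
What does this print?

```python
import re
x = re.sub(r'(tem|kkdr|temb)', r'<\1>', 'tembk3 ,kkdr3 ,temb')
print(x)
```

`|` is ordered: at each position the engine commits to the first alternative that works.
Each match is replaced using the text its own group 1 captured.

<tem>bk3 ,<kkdr>3 ,<tem>b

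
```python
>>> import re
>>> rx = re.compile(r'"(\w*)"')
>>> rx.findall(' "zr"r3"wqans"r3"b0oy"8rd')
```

['zr', 'wqans', 'b0oy']

With a single group, `findall` returns only what that group captured — 3 items.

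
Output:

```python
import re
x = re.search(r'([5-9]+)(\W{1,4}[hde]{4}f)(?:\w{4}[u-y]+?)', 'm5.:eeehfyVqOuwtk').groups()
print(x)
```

('5', '.:eeehf')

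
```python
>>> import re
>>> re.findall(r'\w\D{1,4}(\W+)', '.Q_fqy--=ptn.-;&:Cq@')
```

['--=', ';&:', '@']

Pattern: a word character, then 1 to 4 of a non-digit; then one or more of a non-word character (captured).
One capturing group, so `findall` returns just the captured substring from each match — 3 in all.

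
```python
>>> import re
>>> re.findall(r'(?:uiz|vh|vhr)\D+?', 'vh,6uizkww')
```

Matches: at [0:3] → 'vh,'; at [4:8] → 'uizk'.
No capturing groups, so `findall` returns the 2 full match strings.

['vh,', 'uizk']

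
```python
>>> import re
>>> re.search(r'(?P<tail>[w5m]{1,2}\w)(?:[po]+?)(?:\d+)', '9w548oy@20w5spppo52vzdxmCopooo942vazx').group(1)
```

The match spans [10:19] → 'w5spppo52'.
Captured: group 1 = 'w5s'.

'w5s'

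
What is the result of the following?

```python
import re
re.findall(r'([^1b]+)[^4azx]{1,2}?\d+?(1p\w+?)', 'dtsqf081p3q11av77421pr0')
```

Pattern: one or more of any character except [1b] (captured); then 1 to 2 of any character except [4azx] (lazy), then one or more of a digit (lazy); then the literal '1p', then one or more of a word character (lazy) (captured).
Because the quantifier is non-greedy, it stops expanding at the earliest point where the rest of the pattern can succeed.
Matches: at [0:10] match 'dtsqf081p3', groups = ('dtsqf', '1p3'); at [13:22] match 'av77421pr', groups = ('av7', '1pr').
`findall` packs the 2 group values into a tuple for every match.

[('dtsqf', '1p3'), ('av7', '1pr')]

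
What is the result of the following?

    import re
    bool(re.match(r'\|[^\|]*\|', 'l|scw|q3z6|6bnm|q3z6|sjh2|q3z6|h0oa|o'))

False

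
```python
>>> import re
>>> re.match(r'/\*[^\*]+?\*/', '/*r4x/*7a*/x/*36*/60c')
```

`match` is anchored at position 0; if the pattern doesn't fit there, it returns None.
Here position 0 doesn't satisfy it, so the call returns None.

None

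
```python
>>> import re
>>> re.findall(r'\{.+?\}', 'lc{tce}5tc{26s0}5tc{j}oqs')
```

['{tce}', '{26s0}', '{j}']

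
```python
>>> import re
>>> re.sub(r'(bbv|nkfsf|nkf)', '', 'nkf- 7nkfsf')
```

'- 7'

Alternation isn't longest-match — the leftmost alternative that fits at this position is chosen.
Matches: at [0:3] → 'nkf'; at [6:11] → 'nkfsf'.
`sub` substitutes '' at each match site.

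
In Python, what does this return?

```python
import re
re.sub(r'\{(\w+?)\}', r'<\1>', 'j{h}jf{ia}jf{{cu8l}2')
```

Matches: at [1:4] → '{h}'; at [6:10] → '{ia}'; at [13:19] → '{cu8l}'.
Each match is replaced using the text its own group 1 captured.

'j<h>jf<ia>jf{<cu8l>2'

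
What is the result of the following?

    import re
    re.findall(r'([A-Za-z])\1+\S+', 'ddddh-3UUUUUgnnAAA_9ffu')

['d']

A backreference is literal: `\1` must see the identical characters the first group matched.
Because there's exactly one group, `findall` drops the full match and keeps group 1 from the one hit.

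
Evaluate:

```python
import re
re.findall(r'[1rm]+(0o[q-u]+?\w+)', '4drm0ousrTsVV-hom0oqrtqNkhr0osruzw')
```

['0ousrTsVV', '0oqrtqNkhr0osruzw']

This matches one or more of one of [1rm]; then the literal '0o', then one or more of a character in [q-u] (lazy), then one or more of a word character (captured).
Matches: at [2:13] match 'rm0ousrTsVV', group 1 = '0ousrTsVV'; at [16:34] match 'm0oqrtqNkhr0osruzw', group 1 = '0oqrtqNkhr0osruzw'.
`findall` collects group 1 from each match (2 total).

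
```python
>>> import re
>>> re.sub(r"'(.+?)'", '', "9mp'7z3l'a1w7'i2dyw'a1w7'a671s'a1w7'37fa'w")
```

'9mpa1w7a1w7a1w7w'

Lazy quantifiers expand one character at a time until the remainder of the pattern can match.
Every occurrence is swapped for ''.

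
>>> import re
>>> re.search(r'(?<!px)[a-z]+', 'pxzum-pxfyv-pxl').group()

The negative lookahead/lookbehind blocks any match where the forbidden context is present.
`re.search` tries every starting position until one works.
The match spans [0:5] → 'pxzum'.

'pxzum'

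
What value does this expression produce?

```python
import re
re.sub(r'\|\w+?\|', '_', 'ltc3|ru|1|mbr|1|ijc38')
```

Matches: at [4:8] → '|ru|'; at [9:14] → '|mbr|'.
`sub` substitutes '_' at each match site.

'ltc3_1_1|ijc38'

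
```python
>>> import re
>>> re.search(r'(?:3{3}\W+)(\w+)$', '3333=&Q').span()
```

Pattern: exactly 3 of a literal '3', then one or more of a non-word character (non-capturing group); then one or more of a word character (captured); then anchored at the end.
The match spans [1:7] → '333=&Q'.

(1, 7)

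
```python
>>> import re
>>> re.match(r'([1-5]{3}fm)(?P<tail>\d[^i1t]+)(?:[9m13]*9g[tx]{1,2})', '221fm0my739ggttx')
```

`re.match` won't scan ahead — the pattern has to work from the very first character.
Here position 0 doesn't satisfy it, so the call returns None.

None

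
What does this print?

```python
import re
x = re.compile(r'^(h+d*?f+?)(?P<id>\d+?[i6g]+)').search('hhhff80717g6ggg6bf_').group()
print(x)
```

hhhff80717g6ggg6

Pattern: anchored at the start of the string; then one or more of a literal 'h', then zero or more of the literal 'd' (lazy), then one or more of the literal 'f' (lazy) (captured); then one or more of a digit (lazy), then one or more of one of [i6g] (captured as 'id').
`re.search` scans for the first position where the pattern succeeds.
The match spans [0:16] → 'hhhff80717g6ggg6'.
Captured: group 1 = 'hhhff', group 2 = '80717g6ggg6'.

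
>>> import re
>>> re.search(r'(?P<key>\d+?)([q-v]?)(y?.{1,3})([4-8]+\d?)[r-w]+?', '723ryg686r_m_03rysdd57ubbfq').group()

This matches one or more of a digit (lazy) (captured as 'key'); then optionally a character in [q-v] (captured); then optionally a literal 'y', then 1 to 3 of any character (captured); then one or more of a character in [4-8], then optionally a digit (captured); then one or more of a character in [r-w] (lazy).
Unlike `match`, `search` isn't anchored — it looks for the pattern anywhere in the string.
The match spans [0:10] → '723ryg686r'.
Captured: group 1 = '723', group 2 = 'r', group 3 = 'yg68', group 4 = '6'.

'723ryg686r'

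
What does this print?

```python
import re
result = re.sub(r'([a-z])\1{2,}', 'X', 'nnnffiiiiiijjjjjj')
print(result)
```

`\1` is not a pattern — it's the concrete string captured by group 1, re-applied verbatim.
Every occurrence is swapped for 'X'.

XffXX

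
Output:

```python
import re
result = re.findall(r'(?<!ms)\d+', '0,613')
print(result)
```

['0', '613']

The negative lookahead/lookbehind blocks any match where the forbidden context is present.
With no groups in the pattern, `findall` gives back each whole match — 2 here.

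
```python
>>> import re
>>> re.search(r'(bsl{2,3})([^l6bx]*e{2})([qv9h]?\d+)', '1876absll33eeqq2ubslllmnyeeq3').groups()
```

('bslll', 'mnyee', 'q3')

The pattern matches the literal 'bs', then 2 to 3 of a literal 'l' (captured); then zero or more of any character except [l6bx], then exactly 2 of a literal 'e' (captured); then optionally one of [qv9h], then one or more of a digit (captured).
`search` walks the string left to right and returns the first match it finds.
The match spans [17:29] → 'bslllmnyeeq3'.
Captured: group 1 = 'bslll', group 2 = 'mnyee', group 3 = 'q3'.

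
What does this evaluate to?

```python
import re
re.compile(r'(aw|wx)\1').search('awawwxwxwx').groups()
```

`\1` is not a pattern — it's the concrete string captured by group 1, re-applied verbatim.
`re.search` scans for the first position where the pattern succeeds.
The match spans [0:4] → 'awaw'.
Captured: group 1 = 'aw'.

('aw',)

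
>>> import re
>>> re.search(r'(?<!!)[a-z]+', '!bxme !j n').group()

A negative assertion filters positions out without eating any characters.
`re.search` scans for the first position where the pattern succeeds.
The match spans [2:5] → 'xme'.

'xme'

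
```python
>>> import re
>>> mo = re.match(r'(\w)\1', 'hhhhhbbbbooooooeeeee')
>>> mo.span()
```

(0, 2)

A backreference is literal: `\1` must see the identical characters the first group matched.
`match` is anchored at position 0; if the pattern doesn't fit there, it returns None.
The match spans [0:2] → 'hh'.
Captured: group 1 = 'h'.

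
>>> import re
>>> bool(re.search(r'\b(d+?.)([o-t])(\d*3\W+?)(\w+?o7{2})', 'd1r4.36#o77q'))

False

Here the pattern never matches, so the call returns None, and `bool(None)` is False.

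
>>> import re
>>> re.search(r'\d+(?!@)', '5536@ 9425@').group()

'553'

The negative lookahead/lookbehind blocks any match where the forbidden context is present.
Unlike `match`, `search` isn't anchored — it looks for the pattern anywhere in the string.
The match spans [0:3] → '553'.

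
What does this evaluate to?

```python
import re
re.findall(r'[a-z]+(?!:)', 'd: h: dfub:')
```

`(?!…)`/`(?<!…)` only lets a position through if the neighbouring text does NOT match; no characters are consumed.
No capturing groups, so `findall` returns the 1 full match string.

['dfu']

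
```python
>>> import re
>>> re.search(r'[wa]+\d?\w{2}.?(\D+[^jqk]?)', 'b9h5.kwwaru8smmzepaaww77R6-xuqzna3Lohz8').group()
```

This matches one or more of one of [wa]; then optionally a digit, then exactly 2 of a word character, then optionally any character; then one or more of a non-digit, then optionally any character except [jqk] (captured).
`re.search` scans for the first position where the pattern succeeds.
The match spans [6:23] → 'wwaru8smmzepaaww7'.
Captured: group 1 = 'smmzepaaww7'.

'wwaru8smmzepaaww7'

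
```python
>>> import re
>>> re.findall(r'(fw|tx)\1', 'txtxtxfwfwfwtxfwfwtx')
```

['tx', 'fw', 'fw']

`\1` is not a pattern — it's the concrete string captured by group 1, re-applied verbatim.
One capturing group, so `findall` returns just the captured substring from each match — 3 in all.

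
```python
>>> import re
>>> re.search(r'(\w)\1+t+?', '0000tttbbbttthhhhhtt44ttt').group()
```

'0000t'

`\1` has to match the exact text group 1 already captured.
Unlike `match`, `search` isn't anchored — it looks for the pattern anywhere in the string.
The match spans [0:5] → '0000t'.
Captured: group 1 = '0'.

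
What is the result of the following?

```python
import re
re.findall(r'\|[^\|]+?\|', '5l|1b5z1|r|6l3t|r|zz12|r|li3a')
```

['|1b5z1|', '|6l3t|', '|zz12|']

Walking the string: at [2:9] → '|1b5z1|'; at [10:16] → '|6l3t|'; at [17:23] → '|zz12|'.
With no groups in the pattern, `findall` gives back each whole match — 3 here.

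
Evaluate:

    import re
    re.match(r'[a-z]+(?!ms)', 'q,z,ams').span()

`re.match` won't scan ahead — the pattern has to work from the very first character.
The match spans [0:1] → 'q'.

(0, 1)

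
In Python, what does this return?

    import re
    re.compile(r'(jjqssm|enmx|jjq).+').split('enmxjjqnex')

Matches to split on: at [0:10] → 'enmxjjqnex'.
The group in the pattern means `split` returns the separators' captures alongside the pieces.

['', 'enmx', '']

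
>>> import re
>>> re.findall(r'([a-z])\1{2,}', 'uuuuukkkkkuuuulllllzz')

['u', 'k', 'u', 'l']

`\1` has to match the exact text group 1 already captured.
Matches: at [0:5] match 'uuuuu', group 1 = 'u'; at [5:10] match 'kkkkk', group 1 = 'k'; at [10:14] match 'uuuu', group 1 = 'u'; at [14:19] match 'lllll', group 1 = 'l'.
One capturing group, so `findall` returns just the captured substring from each match — 4 in all.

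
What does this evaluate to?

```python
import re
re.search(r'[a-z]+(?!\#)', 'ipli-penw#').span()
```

(0, 4)

The negative lookahead/lookbehind blocks any match where the forbidden context is present.
The match spans [0:4] → 'ipli'.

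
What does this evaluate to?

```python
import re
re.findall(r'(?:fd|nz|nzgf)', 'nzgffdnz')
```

Alternation isn't longest-match — the leftmost alternative that fits at this position is chosen.
No capturing groups, so `findall` returns the 3 full match strings.

['nz', 'fd', 'nz']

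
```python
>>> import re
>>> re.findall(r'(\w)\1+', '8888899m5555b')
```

`\1` has to match the exact text group 1 already captured.
`findall` collects group 1 from each match (3 total).

['8', '9', '5']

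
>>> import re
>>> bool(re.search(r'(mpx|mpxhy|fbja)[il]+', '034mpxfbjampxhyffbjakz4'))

Here the pattern never matches, so the call returns None, and `bool(None)` is False.

False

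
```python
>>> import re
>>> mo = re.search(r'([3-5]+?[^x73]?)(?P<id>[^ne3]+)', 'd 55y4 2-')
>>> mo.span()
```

(2, 9)

Pattern: one or more of a character in [3-5] (lazy), then optionally any character except [x73] (captured); then one or more of any character except [ne3] (captured as 'id').
`re.search` scans for the first position where the pattern succeeds.
The match spans [2:9] → '55y4 2-'.
Captured: group 1 = '55', group 2 = 'y4 2-'.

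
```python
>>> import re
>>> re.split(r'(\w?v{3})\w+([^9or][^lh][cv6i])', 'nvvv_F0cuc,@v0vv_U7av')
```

['', 'nvvv', ',@v', '0vv_U7av']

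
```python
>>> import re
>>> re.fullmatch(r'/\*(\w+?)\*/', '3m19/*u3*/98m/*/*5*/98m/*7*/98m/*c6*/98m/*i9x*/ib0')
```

None

`fullmatch` succeeds only if the pattern covers the string from start to end.
Here the pattern can't cover the whole string, so the call returns None.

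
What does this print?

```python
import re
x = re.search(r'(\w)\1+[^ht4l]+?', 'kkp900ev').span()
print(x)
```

After group 1 captures some text, `\1` only succeeds where that same text appears again.
Unlike `match`, `search` isn't anchored — it looks for the pattern anywhere in the string.
The match spans [0:3] → 'kkp'.
Captured: group 1 = 'k'.

(0, 3)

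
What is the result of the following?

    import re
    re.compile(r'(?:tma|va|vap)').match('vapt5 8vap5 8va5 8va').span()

Branches in `(...|...)` are attempted left-to-right; the first branch that allows the whole pattern to succeed is taken.
`re.match` only tries the pattern at the start of the string.
The match spans [0:2] → 'va'.

(0, 2)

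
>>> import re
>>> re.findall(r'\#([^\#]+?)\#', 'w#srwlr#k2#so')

['srwlr']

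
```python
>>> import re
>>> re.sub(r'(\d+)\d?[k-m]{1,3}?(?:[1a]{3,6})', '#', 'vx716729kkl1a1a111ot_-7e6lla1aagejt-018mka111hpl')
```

This matches one or more of a digit (captured); then optionally a digit, then 1 to 3 of a character in [k-m] (lazy); then 3 to 6 of one of [1a] (non-capturing group).
Matches: at [2:17] → '716729kkl1a1a11'; at [24:31] → '6lla1aa'; at [36:45] → '018mka111'.
Every occurrence is swapped for '#'.

'vx#1ot_-7e#gejt-#hpl'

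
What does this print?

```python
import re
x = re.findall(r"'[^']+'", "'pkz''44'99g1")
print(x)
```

["'pkz'", "'44'"]

Since nothing is captured, `findall` lists the 2 matched substrings directly.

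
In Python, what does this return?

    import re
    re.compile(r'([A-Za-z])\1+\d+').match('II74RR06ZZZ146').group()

'II74'

With `match`, the pattern is implicitly anchored at the beginning.
The match spans [0:4] → 'II74'.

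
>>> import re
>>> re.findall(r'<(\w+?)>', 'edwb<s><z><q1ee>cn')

['s', 'z', 'q1ee']

Matches: at [4:7] match '<s>', group 1 = 's'; at [7:10] match '<z>', group 1 = 'z'; at [10:16] match '<q1ee>', group 1 = 'q1ee'.
With a single group, `findall` returns only what that group captured — 3 items.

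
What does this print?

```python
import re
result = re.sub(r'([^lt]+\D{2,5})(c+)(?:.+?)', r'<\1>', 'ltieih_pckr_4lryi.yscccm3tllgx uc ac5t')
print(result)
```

Lazy quantifiers expand one character at a time until the remainder of the pattern can match.
Each match is replaced using the text its own group 1 captured.

lt<ieih_p>r_4l<ryi.yscc>3tll<gx uc a>t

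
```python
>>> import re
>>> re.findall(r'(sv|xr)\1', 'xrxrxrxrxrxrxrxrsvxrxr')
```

['xr', 'xr', 'xr', 'xr', 'xr']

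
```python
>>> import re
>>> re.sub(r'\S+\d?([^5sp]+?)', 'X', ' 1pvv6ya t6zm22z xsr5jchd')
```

' XXX'

Pattern: one or more of a non-whitespace character; then optionally a digit; then one or more of any character except [5sp] (lazy) (captured).
Lazy quantifiers expand one character at a time until the remainder of the pattern can match.
Matches: at [1:9] → '1pvv6ya '; at [9:17] → 't6zm22z '; at [17:25] → 'xsr5jchd'.
`sub` substitutes 'X' at each match site.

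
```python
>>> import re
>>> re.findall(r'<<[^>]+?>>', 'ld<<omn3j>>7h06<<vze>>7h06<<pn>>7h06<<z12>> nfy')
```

Matches: at [2:11] → '<<omn3j>>'; at [15:22] → '<<vze>>'; at [26:32] → '<<pn>>'; at [36:43] → '<<z12>>'.
Since nothing is captured, `findall` lists the 4 matched substrings directly.

['<<omn3j>>', '<<vze>>', '<<pn>>', '<<z12>>']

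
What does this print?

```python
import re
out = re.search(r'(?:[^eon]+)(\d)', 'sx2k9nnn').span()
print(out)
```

(0, 5)

Pattern: one or more of any character except [eon] (non-capturing group); then a digit (captured).
The match spans [0:5] → 'sx2k9'.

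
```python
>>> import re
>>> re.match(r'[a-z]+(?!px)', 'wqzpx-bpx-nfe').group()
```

'wqzpx'

A negative assertion filters positions out without eating any characters.
With `match`, the pattern is implicitly anchored at the beginning.
The match spans [0:5] → 'wqzpx'.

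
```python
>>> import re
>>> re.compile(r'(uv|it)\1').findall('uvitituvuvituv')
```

`\1` is not a pattern — it's the concrete string captured by group 1, re-applied verbatim.
`findall` collects group 1 from each match (2 total).

['it', 'uv']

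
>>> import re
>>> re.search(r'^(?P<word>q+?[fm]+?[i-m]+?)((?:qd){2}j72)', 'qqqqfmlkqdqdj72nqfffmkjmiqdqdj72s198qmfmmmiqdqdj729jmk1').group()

Pattern: anchored at the start of the string; then one or more of a literal 'q' (lazy), then one or more of one of [fm] (lazy), then one or more of a character in [i-m] (lazy) (captured as 'word'); then the literal 'qd' repeated 2 times, then the literal 'j72' (captured).
`search` walks the string left to right and returns the first match it finds.
The match spans [0:15] → 'qqqqfmlkqdqdj72'.
Captured: group 1 = 'qqqqfmlk', group 2 = 'qdqdj72'.

'qqqqfmlkqdqdj72'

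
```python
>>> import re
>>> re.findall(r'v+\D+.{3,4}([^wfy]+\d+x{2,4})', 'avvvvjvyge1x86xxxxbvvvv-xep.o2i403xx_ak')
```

['xxxxbvvvv-xep.o2i403xx']

The pattern matches one or more of a literal 'v', then one or more of a non-digit; then 3 to 4 of any character; then one or more of any character except [wfy], then one or more of a digit, then 2 to 4 of the literal 'x' (captured).
Scanning left to right: at [1:36] match 'vvvvjvyge1x86xxxxbvvvv-xep.o2i403xx', group 1 = 'xxxxbvvvv-xep.o2i403xx'.
Because there's exactly one group, `findall` drops the full match and keeps group 1 from the one hit.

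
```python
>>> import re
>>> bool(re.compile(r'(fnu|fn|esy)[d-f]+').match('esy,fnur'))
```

False

`re.match` only tries the pattern at the start of the string.
Here the pattern fails at index 0, so the call returns None, and `bool(None)` is False.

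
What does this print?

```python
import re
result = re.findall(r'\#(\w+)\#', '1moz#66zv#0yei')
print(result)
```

One capturing group, so `findall` returns just the captured substring from the one match — 1 in all.

['66zv']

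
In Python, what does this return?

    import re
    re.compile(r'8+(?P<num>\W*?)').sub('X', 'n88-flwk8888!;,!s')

'nX-flwkX!;,!s'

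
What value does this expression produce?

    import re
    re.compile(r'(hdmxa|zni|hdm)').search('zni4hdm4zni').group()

`re.search` tries every starting position until one works.
The match spans [0:3] → 'zni'.
Captured: group 1 = 'zni'.

'zni'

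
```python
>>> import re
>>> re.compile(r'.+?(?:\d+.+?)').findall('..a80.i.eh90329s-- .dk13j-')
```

['..a80.', 'i.eh90329s', '-- .dk13j']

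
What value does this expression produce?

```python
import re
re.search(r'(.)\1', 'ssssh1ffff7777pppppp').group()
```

'ss'

`\1` has to match the exact text group 1 already captured.
The match spans [0:2] → 'ss'.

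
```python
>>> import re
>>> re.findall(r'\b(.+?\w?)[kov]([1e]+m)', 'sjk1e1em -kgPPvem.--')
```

[('sj', '1e1em'), (' -kgPP', 'em')]

This matches a word boundary (`\b`, zero-width); then one or more of any character (lazy), then optionally a word character (captured); then one of [kov]; then one or more of one of [1e], then a literal 'm' (captured).
`findall` packs the 2 group values into a tuple for every match.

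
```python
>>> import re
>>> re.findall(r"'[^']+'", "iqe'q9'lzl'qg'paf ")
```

["'q9'", "'qg'"]

Matches: at [3:7] → "'q9'"; at [10:14] → "'qg'".
No capturing groups, so `findall` returns the 2 full match strings.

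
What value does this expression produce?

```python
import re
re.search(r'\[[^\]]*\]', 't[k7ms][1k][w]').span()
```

`re.search` tries every starting position until one works.
The match spans [1:7] → '[k7ms]'.

(1, 7)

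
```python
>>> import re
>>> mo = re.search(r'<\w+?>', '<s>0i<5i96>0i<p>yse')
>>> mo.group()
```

'<s>'

`search` walks the string left to right and returns the first match it finds.
The match spans [0:3] → '<s>'.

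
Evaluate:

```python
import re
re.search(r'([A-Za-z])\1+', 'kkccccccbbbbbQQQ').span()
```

`\1` is not a pattern — it's the concrete string captured by group 1, re-applied verbatim.
`re.search` tries every starting position until one works.
The match spans [0:2] → 'kk'.
Captured: group 1 = 'k'.

(0, 2)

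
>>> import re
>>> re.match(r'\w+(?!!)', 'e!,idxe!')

None

Because the assertion is negative and zero-width, positions next to the forbidden text are skipped.
`re.match` won't scan ahead — the pattern has to work from the very first character.
Here position 0 doesn't satisfy it, so the call returns None.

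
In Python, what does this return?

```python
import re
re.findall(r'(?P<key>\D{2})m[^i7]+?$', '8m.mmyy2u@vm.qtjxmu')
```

['m.']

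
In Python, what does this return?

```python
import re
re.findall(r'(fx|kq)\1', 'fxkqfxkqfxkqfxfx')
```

['fx']

After group 1 captures some text, `\1` only succeeds where that same text appears again.
Scanning left to right: at [12:16] match 'fxfx', group 1 = 'fx'.
Because there's exactly one group, `findall` drops the full match and keeps group 1 from the one hit.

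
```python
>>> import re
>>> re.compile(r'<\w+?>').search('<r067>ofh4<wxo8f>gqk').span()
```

The match spans [0:6] → '<r067>'.

(0, 6)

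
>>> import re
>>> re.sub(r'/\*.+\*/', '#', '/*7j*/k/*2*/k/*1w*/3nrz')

'#3nrz'

Matches: at [0:19] → '/*7j*/k/*2*/k/*1w*/'.
`sub` substitutes '#' at each match site.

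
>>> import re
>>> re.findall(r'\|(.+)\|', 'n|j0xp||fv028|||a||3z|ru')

['j0xp||fv028|||a||3z']

Walking the string: at [1:22] match '|j0xp||fv028|||a||3z|', group 1 = 'j0xp||fv028|||a||3z'.
One capturing group, so `findall` returns just the captured substring from the one match — 1 in all.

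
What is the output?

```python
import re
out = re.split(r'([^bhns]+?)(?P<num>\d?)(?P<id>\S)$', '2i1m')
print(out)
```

['', '2i', '1', 'm', '']

The pattern matches one or more of any character except [bhns] (lazy) (captured); then optionally a digit (captured as 'num'); then a non-whitespace character (captured as 'id'); then anchored at the end.
A `+?`/`*?`/`{m,n}?` starts at its minimum and grows only as far as needed for what follows to match.
Matches to split on: at [0:4] → '2i1m'.
Because the pattern has a capturing group, `split` also inserts each captured text between the pieces.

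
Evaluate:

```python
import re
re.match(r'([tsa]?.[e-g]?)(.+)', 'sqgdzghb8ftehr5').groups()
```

The pattern matches optionally one of [tsa], then any character, then optionally a character in [e-g] (captured); then one or more of any character (captured).
`re.match` only tries the pattern at the start of the string.
The match spans [0:15] → 'sqgdzghb8ftehr5'.
Captured: group 1 = 'sqg', group 2 = 'dzghb8ftehr5'.

('sqg', 'dzghb8ftehr5')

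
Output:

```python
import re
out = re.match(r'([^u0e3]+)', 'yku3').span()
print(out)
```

(0, 2)

The pattern matches one or more of any character except [u0e3] (captured).
`match` is anchored at position 0; if the pattern doesn't fit there, it returns None.
The match spans [0:2] → 'yk'.
Captured: group 1 = 'yk'.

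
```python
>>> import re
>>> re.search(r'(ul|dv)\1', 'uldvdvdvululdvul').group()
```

'dvdv'

`\1` is not a pattern — it's the concrete string captured by group 1, re-applied verbatim.
`re.search` scans for the first position where the pattern succeeds.
The match spans [2:6] → 'dvdv'.
Captured: group 1 = 'dv'.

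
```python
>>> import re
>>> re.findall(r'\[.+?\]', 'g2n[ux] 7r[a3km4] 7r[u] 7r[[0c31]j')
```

['[ux]', '[a3km4]', '[u]', '[[0c31]']

No capturing groups, so `findall` returns the 4 full match strings.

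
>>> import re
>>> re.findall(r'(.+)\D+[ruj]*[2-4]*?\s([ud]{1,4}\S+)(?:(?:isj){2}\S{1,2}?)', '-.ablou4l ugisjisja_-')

Multiple groups make `findall` return tuples — one 2-tuple for the one match.

[('-.ablou4', 'ug')]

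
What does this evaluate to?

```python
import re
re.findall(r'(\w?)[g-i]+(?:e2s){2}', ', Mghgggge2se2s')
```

Pattern: optionally a word character (captured); then one or more of a character in [g-i], then the literal 'e2s' repeated 2 times.
Walking the string: at [2:15] match 'Mghgggge2se2s', group 1 = 'M'.
With a single group, `findall` returns only what that group captured — 1 item.

['M']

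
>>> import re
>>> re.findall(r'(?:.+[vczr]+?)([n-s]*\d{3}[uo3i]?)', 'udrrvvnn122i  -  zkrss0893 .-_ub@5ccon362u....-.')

Pattern: one or more of any character, then one or more of one of [vczr] (lazy) (non-capturing group); then zero or more of a character in [n-s], then exactly 3 of a digit, then optionally one of [uo3i] (captured).
Matches: at [0:42] match 'udrrvvnn122i  -  zkrss0893 .-_ub@5ccon362u', group 1 = 'on362u'.
With a single group, `findall` returns only what that group captured — 1 item.

['on362u']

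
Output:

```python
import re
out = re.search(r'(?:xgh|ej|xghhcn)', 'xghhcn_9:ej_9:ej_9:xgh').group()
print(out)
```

xgh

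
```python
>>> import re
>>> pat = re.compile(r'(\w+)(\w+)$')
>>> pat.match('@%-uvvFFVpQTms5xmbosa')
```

None

This matches one or more of a word character (captured); then one or more of a word character (captured); then anchored at the end.
`re.match` won't scan ahead — the pattern has to work from the very first character.
Here position 0 doesn't satisfy it, so the call returns None.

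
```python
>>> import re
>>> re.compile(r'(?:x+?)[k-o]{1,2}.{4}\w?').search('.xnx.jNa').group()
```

'xnx.jNa'

The match spans [1:8] → 'xnx.jNa'.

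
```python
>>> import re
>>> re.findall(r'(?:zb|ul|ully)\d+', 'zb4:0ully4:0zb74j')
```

Walking the string: at [0:3] → 'zb4'; at [5:10] → 'ully4'; at [12:16] → 'zb74'.
Since nothing is captured, `findall` lists the 3 matched substrings directly.

['zb4', 'ully4', 'zb74']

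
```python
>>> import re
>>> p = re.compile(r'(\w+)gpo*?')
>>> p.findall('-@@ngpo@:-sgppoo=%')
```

['n', 's']

Pattern: one or more of a word character (captured); then the literal 'gp', then zero or more of a literal 'o' (lazy).
Walking the string: at [3:6] match 'ngp', group 1 = 'n'; at [10:13] match 'sgp', group 1 = 's'.
Because there's exactly one group, `findall` drops the full match and keeps group 1 from each hit.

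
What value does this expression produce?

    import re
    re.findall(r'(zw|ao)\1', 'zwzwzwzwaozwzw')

['zw', 'zw', 'zw']

A backreference is literal: `\1` must see the identical characters the first group matched.
`findall` collects group 1 from each match (3 total).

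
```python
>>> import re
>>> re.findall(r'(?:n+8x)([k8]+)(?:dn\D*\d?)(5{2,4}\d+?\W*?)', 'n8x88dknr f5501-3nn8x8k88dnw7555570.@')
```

[('8k88', '55557')]

2 groups means the one result is a tuple of 2 captured strings — 1 here.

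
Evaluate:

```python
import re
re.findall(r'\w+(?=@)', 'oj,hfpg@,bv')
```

Lookahead/lookbehind check context without consuming it, so the matched span excludes the asserted characters.
Scanning left to right: at [3:7] → 'hfpg'.
Since nothing is captured, `findall` lists the 1 matched substring directly.

['hfpg']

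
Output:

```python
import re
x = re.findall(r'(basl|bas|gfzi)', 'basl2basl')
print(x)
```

The regex engine tests alternatives in the order written; an earlier branch that matches wins even if a later one would match more.
Walking the string: at [0:4] match 'basl', group 1 = 'basl'; at [5:9] match 'basl', group 1 = 'basl'.
Because there's exactly one group, `findall` drops the full match and keeps group 1 from each hit.

['basl', 'basl']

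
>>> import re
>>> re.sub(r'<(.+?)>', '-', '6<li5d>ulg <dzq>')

A non-greedy quantifier consumes as few characters as it can — just enough that the remainder of the pattern still matches from where it stops; whatever follows it matches normally.
Each match is replaced by '-'.

'6-ulg -'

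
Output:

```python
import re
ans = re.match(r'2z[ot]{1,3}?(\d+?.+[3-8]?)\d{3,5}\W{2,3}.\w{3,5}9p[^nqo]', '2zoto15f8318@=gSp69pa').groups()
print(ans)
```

('15f8',)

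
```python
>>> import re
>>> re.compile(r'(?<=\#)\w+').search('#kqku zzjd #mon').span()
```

(1, 5)

Lookahead/lookbehind check context without consuming it, so the matched span excludes the asserted characters.
The match spans [1:5] → 'kqku'.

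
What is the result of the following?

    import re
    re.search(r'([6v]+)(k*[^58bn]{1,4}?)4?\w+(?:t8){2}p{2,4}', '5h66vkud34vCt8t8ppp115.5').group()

'66vkud34vCt8t8ppp'

The match spans [2:19] → '66vkud34vCt8t8ppp'.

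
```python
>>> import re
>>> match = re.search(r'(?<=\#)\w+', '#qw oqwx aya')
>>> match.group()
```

'qw'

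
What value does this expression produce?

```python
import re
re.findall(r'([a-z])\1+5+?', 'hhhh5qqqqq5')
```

A backreference is literal: `\1` must see the identical characters the first group matched.
Scanning left to right: at [0:5] match 'hhhh5', group 1 = 'h'; at [5:11] match 'qqqqq5', group 1 = 'q'.
With a single group, `findall` returns only what that group captured — 2 items.

['h', 'q']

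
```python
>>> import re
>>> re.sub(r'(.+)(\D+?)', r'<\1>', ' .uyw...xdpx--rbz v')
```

The pattern matches one or more of any character (captured); then one or more of a non-digit (lazy) (captured).
Matches: at [0:19] → ' .uyw...xdpx--rbz v'.
`\1` in the replacement pulls in group 1's text for each match.

'< .uyw...xdpx--rbz >'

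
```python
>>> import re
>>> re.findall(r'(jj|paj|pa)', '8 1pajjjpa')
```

Branches in `(...|...)` are attempted left-to-right; the first branch that allows the whole pattern to succeed is taken.
Matches: at [3:6] match 'paj', group 1 = 'paj'; at [6:8] match 'jj', group 1 = 'jj'; at [8:10] match 'pa', group 1 = 'pa'.
`findall` collects group 1 from each match (3 total).

['paj', 'jj', 'pa']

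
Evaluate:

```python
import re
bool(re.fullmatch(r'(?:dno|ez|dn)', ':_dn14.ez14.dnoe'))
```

False

`re.fullmatch` requires the pattern to consume the entire string.
Here there's no way to consume every character, so the call returns None, and `bool(None)` is False.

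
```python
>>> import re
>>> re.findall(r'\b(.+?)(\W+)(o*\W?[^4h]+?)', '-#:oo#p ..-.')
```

This matches a word boundary (`\b`, zero-width); then one or more of any character (lazy) (captured); then one or more of a non-word character (captured); then zero or more of a literal 'o', then optionally a non-word character, then one or more of any character except [4h] (lazy) (captured).
Matches: at [3:7] match 'oo#p', groups = ('oo', '#', 'p'); at [7:12] match ' ..-.', groups = (' ', '..-', '.').
With 3 capturing groups, `findall` returns a 3-tuple per match.

[('oo', '#', 'p'), (' ', '..-', '.')]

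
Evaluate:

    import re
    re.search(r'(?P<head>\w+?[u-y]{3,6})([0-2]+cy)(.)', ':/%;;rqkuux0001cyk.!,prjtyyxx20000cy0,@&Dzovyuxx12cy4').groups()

('rqkuux', '0001cy', 'k')

Pattern: one or more of a word character (lazy), then 3 to 6 of a character in [u-y] (captured as 'head'); then one or more of a character in [0-2], then the literal 'cy' (captured); then any character (captured).
`search` walks the string left to right and returns the first match it finds.
The match spans [5:18] → 'rqkuux0001cyk'.
Captured: group 1 = 'rqkuux', group 2 = '0001cy', group 3 = 'k'.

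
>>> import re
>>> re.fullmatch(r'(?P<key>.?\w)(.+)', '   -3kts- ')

The pattern matches optionally any character, then a word character (captured as 'key'); then one or more of any character (captured).
For `fullmatch`, every character of the input must be accounted for by the pattern.
Here the string isn't matched end-to-end, so the call returns None.

None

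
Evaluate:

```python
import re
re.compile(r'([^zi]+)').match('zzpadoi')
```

Pattern: one or more of any character except [zi] (captured).
`re.match` only tries the pattern at the start of the string.
Here position 0 doesn't satisfy it, so the call returns None.

None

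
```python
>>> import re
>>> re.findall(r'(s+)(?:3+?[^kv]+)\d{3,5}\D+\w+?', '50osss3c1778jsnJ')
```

['sss']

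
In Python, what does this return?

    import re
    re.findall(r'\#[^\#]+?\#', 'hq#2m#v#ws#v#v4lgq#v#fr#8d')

['#2m#', '#ws#', '#v4lgq#', '#fr#']

Since nothing is captured, `findall` lists the 4 matched substrings directly.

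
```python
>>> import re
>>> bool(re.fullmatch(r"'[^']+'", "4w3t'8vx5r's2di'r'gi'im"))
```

`re.fullmatch` requires the pattern to consume the entire string.
Here the string isn't matched end-to-end, so the call returns None, and `bool(None)` is False.

False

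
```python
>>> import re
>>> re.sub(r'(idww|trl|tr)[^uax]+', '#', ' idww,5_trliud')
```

' #ud'

Matches: at [1:12] → 'idww,5_trli'.
Each match is replaced by '#'.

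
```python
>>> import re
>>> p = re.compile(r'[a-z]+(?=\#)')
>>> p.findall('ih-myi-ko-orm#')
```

['orm']

Because the assertion is zero-width, the text it checks is not consumed and won't appear in the result.
Walking the string: at [10:13] → 'orm'.
`findall` yields the raw match text (1 of them) because the pattern has no groups.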